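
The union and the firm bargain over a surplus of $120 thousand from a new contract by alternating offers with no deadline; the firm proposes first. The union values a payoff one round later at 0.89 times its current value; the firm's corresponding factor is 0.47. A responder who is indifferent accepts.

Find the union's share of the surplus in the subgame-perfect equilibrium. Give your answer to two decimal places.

When the firm proposes, the union accepts any offer worth at least 0.89 times what the union would get by proposing next round; and vice versa.
This gives x = 120 − 0.89y and y = 120 − 0.47x, where x and y are each side's share when it proposes.
Hence (1 − 0.89·0.47)x = 120(1 − 0.89), i.e. 0.5817·x = 13.2.
x ≈ 22.6921; the union's share is 120 − x ≈ 97.3079.

97.31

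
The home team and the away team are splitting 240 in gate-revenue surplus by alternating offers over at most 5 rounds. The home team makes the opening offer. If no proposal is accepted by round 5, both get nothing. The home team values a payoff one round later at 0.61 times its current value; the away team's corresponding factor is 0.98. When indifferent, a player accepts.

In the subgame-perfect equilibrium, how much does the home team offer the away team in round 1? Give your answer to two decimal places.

146.56

Solve by backward induction from round 5.
Round 5 (the home team proposes): rejection yields 0 for the away team; the home team offers 0 and keeps 240.
Round 4 (the away team proposes): the home team can get 240 next round, worth 0.61 × 240 = 146.4 now; the away team offers that and keeps 93.6.
Round 3 (the home team proposes): the away team can get 93.6 next round, worth 0.98 × 93.6 = 91.728 now, so the home team offers 91.728, keeping 148.272.
Round 2 (the away team proposes): the home team can get 148.272 next round, worth 0.61 × 148.272 = 90.44592 now; the away team offers that and keeps 149.55408.
Round 1 (the home team proposes): the away team can get 149.55408 next round, worth 0.98 × 149.55408 = 146.5629984 now. The home team offers 146.5629984 and keeps 240 − 146.5629984 = 93.4370016.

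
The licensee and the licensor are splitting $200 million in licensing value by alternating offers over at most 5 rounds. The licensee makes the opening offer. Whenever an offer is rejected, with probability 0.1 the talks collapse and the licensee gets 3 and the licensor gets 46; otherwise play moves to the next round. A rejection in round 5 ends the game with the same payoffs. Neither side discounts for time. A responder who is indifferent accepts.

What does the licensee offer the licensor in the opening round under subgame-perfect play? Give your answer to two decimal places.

70.60

By backward induction:
Round 5 (the licensee proposes): the licensor gets 46 if talks fail, so the licensee offers 46 and keeps 154.
Round 4 (the licensor proposes): rejecting gives the licensee an expected 0.9 × 154 + 0.1 × 3 = 138.9; the licensor offers that and keeps 61.1.
Round 3 (the licensee proposes): rejecting gives the licensor an expected 0.9 × 61.1 + 0.1 × 46 = 59.59, so the licensee offers 59.59, keeping 140.41.
Round 2 (the licensor proposes): rejecting gives the licensee an expected 0.9 × 140.41 + 0.1 × 3 = 126.669; the licensor offers that and keeps 73.331.
Round 1 (the licensee proposes): rejecting gives the licensor an expected 0.9 × 73.331 + 0.1 × 46 = 70.5979. The licensee offers 70.5979 and keeps 200 − 70.5979 = 129.4021.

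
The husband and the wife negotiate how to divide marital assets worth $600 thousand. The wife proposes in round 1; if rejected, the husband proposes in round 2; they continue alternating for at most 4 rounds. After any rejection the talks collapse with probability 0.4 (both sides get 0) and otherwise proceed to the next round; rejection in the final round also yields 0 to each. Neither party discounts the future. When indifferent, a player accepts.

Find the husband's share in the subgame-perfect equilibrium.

By backward induction:
Round 4 (the husband proposes): the wife will accept anything ≥ 0, so the husband offers 0 and keeps 600.
Round 3 (the wife proposes): rejecting gives the husband an expected 0.6 × 600 = 360, so the wife offers 360, keeping 240.
Round 2 (the husband proposes): rejecting gives the wife an expected 0.6 × 240 = 144, so the husband offers 144, keeping 456.
Round 1 (the wife proposes): rejecting gives the husband an expected 0.6 × 456 = 273.6; the wife offers that and keeps 326.4.

273.6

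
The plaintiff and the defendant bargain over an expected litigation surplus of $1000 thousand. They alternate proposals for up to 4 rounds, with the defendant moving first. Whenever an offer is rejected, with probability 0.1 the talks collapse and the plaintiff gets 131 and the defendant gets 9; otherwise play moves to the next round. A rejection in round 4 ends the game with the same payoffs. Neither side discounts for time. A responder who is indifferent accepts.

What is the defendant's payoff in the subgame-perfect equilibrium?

164.66

By backward induction:
Round 4 (the plaintiff proposes): the defendant gets 9 if talks fail, so the plaintiff offers 9 and keeps 991.
Round 3 (the defendant proposes): rejecting gives the plaintiff an expected 0.9 × 991 + 0.1 × 131 = 905, so the defendant offers 905, keeping 95.
Round 2 (the plaintiff proposes): rejecting gives the defendant an expected 0.9 × 95 + 0.1 × 9 = 86.4; the plaintiff offers that and keeps 913.6.
Round 1 (the defendant proposes): rejecting gives the plaintiff an expected 0.9 × 913.6 + 0.1 × 131 = 835.34; the defendant offers that and keeps 164.66.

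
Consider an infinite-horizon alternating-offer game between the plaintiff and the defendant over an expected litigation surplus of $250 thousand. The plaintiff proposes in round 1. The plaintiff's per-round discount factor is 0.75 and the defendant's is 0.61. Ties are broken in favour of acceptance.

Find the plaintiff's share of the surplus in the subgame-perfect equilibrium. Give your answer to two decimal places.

179.72

When the plaintiff proposes, the defendant accepts any offer worth at least 0.61 times what the defendant would get by proposing next round; and vice versa.
This gives x = 250 − 0.61y and y = 250 − 0.75x, where x and y are each side's share when it proposes.
Hence (1 − 0.61·0.75)x = 250(1 − 0.61), i.e. 0.5425·x = 97.5.
x ≈ 179.7235; the defendant's share is 250 − x ≈ 70.2765.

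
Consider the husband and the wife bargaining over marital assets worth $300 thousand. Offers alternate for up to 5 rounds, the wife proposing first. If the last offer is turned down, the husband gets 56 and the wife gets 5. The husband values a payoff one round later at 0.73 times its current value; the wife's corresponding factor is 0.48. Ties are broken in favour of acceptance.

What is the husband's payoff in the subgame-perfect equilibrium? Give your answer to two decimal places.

160.66

Round 5 (the wife proposes): the husband gets 56 if talks fail, so the wife offers 56 and keeps 244.
Round 4 (the husband proposes): the wife can get 244 next round, worth 0.48 × 244 = 117.12 now. The husband offers 117.12 and keeps 300 − 117.12 = 182.88.
Round 3 (the wife proposes): the husband can get 182.88 next round, worth 0.73 × 182.88 = 133.5024 now; the wife offers that and keeps 166.4976.
Round 2 (the husband proposes): the wife can get 166.4976 next round, worth 0.48 × 166.4976 = 79.918848 now; the husband offers that and keeps 220.081152.
Round 1 (the wife proposes): the husband can get 220.081152 next round, worth 0.73 × 220.081152 = 160.65924096 now, so the wife offers 160.65924096, keeping 139.34075904.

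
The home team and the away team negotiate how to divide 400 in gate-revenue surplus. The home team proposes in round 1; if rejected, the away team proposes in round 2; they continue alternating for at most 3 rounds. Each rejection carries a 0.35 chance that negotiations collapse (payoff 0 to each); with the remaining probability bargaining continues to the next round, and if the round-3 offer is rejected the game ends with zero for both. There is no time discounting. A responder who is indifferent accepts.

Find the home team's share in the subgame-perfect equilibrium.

309

Round 3 (the home team proposes): the away team will accept anything ≥ 0, so the home team offers 0 and keeps 400.
Round 2 (the away team proposes): rejecting gives the home team an expected 0.65 × 400 = 260. The away team offers 260 and keeps 400 − 260 = 140.
Round 1 (the home team proposes): rejecting gives the away team an expected 0.65 × 140 = 91. The home team offers 91 and keeps 400 − 91 = 309.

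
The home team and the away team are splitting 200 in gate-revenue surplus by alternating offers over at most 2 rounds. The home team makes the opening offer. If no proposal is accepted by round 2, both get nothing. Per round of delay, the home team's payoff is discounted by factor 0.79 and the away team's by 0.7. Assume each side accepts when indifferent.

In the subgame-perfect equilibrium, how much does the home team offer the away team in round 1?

Round 2 (the away team proposes): rejection yields 0 for the home team; the away team offers 0 and keeps 200.
Round 1 (the home team proposes): the away team can get 200 next round, worth 0.7 × 200 = 140 now. The home team offers 140 and keeps 200 − 140 = 60.

140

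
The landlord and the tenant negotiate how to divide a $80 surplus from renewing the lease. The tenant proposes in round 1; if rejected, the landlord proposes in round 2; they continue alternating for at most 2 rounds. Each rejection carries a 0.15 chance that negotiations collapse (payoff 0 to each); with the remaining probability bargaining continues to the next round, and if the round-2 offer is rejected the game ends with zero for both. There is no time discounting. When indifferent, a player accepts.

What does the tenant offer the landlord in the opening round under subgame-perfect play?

By backward induction:
Round 2 (the landlord proposes): the tenant will accept anything ≥ 0, so the landlord offers 0 and keeps 80.
Round 1 (the tenant proposes): rejecting gives the landlord an expected 0.85 × 80 = 68; the tenant offers that and keeps 12.

68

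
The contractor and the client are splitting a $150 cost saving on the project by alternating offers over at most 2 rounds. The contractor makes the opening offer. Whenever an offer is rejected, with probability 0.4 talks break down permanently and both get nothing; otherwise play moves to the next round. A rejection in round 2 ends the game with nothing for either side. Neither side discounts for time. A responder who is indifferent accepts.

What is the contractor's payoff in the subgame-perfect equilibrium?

Round 2 (the client proposes): the contractor will accept anything ≥ 0, so the client offers 0 and keeps 150.
Round 1 (the contractor proposes): rejecting gives the client an expected 0.6 × 150 = 90. The contractor offers 90 and keeps 150 − 90 = 60.

60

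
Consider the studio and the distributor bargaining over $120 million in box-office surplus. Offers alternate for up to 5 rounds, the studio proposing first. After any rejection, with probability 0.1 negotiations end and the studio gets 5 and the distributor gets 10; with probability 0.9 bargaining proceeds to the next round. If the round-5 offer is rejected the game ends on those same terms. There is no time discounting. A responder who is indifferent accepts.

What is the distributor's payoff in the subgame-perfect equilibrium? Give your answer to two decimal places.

By backward induction:
Round 5 (the studio proposes): the distributor gets 10 if talks fail, so the studio offers 10 and keeps 110.
Round 4 (the distributor proposes): rejecting gives the studio an expected 0.9 × 110 + 0.1 × 5 = 99.5, so the distributor offers 99.5, keeping 20.5.
Round 3 (the studio proposes): rejecting gives the distributor an expected 0.9 × 20.5 + 0.1 × 10 = 19.45. The studio offers 19.45 and keeps 120 − 19.45 = 100.55.
Round 2 (the distributor proposes): rejecting gives the studio an expected 0.9 × 100.55 + 0.1 × 5 = 90.995; the distributor offers that and keeps 29.005.
Round 1 (the studio proposes): rejecting gives the distributor an expected 0.9 × 29.005 + 0.1 × 10 = 27.1045, so the studio offers 27.1045, keeping 92.8955.

27.10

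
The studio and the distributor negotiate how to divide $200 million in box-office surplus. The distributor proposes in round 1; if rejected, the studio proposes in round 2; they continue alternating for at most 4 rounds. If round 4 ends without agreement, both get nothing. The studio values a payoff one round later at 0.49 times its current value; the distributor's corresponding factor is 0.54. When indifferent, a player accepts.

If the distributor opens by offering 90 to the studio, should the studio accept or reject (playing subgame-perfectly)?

Accept

Work out the studio's continuation value if the offer is rejected.
Round 4 (the studio proposes): rejection yields 0 for the distributor; the studio offers 0 and keeps 200.
Round 3 (the distributor proposes): the studio can get 200 next round, worth 0.49 × 200 = 98 now. The distributor offers 98 and keeps 200 − 98 = 102.
Round 2 (the studio proposes): the distributor can get 102 next round, worth 0.54 × 102 = 55.08 now; the studio offers that and keeps 144.92.
So by rejecting in round 1, the studio gets 144.92 next round, worth 0.49 × 144.92 = 71.0108 now.
Offer 90 ≥ 71.0108, so the studio accepts.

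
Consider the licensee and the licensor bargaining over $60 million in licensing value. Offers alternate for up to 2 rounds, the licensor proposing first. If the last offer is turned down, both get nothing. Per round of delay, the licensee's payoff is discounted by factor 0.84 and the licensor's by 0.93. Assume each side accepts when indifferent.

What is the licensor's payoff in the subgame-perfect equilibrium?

9.6

Work backward from the last round.
Round 2 (the licensee proposes): rejection yields 0 for the licensor; the licensee offers 0 and keeps 60.
Round 1 (the licensor proposes): the licensee can get 60 next round, worth 0.84 × 60 = 50.4 now; the licensor offers that and keeps 9.6.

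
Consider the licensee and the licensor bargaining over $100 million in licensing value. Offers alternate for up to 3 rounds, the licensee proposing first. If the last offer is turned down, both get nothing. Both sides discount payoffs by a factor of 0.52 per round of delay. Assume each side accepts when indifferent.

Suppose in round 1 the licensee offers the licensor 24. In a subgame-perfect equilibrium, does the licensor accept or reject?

Reject

Round 3 (the licensee proposes): the licensor will accept anything ≥ 0, so the licensee offers 0 and keeps 100.
Round 2 (the licensor proposes): the licensee can get 100 next round, worth 0.52 × 100 = 52 now, so the licensor offers 52, keeping 48.
So by rejecting in round 1, the licensor gets 48 next round, worth 0.52 × 48 = 24.96 now.
Offer 24 < 24.96, so the licensor rejects.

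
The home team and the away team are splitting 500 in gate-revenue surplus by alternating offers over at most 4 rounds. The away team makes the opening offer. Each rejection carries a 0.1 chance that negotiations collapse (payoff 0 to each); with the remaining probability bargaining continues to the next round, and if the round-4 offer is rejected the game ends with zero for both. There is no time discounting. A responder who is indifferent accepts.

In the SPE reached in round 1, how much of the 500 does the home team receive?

409.5

Round 4 (the home team proposes): rejection yields 0 for the away team; the home team offers 0 and keeps 500.
Round 3 (the away team proposes): rejecting gives the home team an expected 0.9 × 500 = 450, so the away team offers 450, keeping 50.
Round 2 (the home team proposes): rejecting gives the away team an expected 0.9 × 50 = 45. The home team offers 45 and keeps 500 − 45 = 455.
Round 1 (the away team proposes): rejecting gives the home team an expected 0.9 × 455 = 409.5. The away team offers 409.5 and keeps 500 − 409.5 = 90.5.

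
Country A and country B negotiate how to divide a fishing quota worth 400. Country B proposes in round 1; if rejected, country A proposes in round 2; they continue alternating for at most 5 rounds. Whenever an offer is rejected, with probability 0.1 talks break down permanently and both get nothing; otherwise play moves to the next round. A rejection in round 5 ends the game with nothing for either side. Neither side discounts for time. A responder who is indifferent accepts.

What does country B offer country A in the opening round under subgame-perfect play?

Round 5 (country B proposes): country A will accept anything ≥ 0, so country B offers 0 and keeps 400.
Round 4 (country A proposes): rejecting gives country B an expected 0.9 × 400 = 360; country A offers that and keeps 40.
Round 3 (country B proposes): rejecting gives country A an expected 0.9 × 40 = 36, so country B offers 36, keeping 364.
Round 2 (country A proposes): rejecting gives country B an expected 0.9 × 364 = 327.6. Country A offers 327.6 and keeps 400 − 327.6 = 72.4.
Round 1 (country B proposes): rejecting gives country A an expected 0.9 × 72.4 = 65.16. Country B offers 65.16 and keeps 400 − 65.16 = 334.84.

65.16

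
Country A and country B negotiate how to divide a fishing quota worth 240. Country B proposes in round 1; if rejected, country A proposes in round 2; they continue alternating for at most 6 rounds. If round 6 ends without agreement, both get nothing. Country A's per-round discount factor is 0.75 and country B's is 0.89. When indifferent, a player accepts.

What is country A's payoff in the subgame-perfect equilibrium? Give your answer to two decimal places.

113.22

Work backward from the last round.
Round 6 (country A proposes): rejection yields 0 for country B; country A offers 0 and keeps 240.
Round 5 (country B proposes): country A can get 240 next round, worth 0.75 × 240 = 180 now; country B offers that and keeps 60.
Round 4 (country A proposes): country B can get 60 next round, worth 0.89 × 60 = 53.4 now. Country A offers 53.4 and keeps 240 − 53.4 = 186.6.
Round 3 (country B proposes): country A can get 186.6 next round, worth 0.75 × 186.6 = 139.95 now. Country B offers 139.95 and keeps 240 − 139.95 = 100.05.
Round 2 (country A proposes): country B can get 100.05 next round, worth 0.89 × 100.05 = 89.0445 now, so country A offers 89.0445, keeping 150.9555.
Round 1 (country B proposes): country A can get 150.9555 next round, worth 0.75 × 150.9555 = 113.216625 now, so country B offers 113.216625, keeping 126.783375.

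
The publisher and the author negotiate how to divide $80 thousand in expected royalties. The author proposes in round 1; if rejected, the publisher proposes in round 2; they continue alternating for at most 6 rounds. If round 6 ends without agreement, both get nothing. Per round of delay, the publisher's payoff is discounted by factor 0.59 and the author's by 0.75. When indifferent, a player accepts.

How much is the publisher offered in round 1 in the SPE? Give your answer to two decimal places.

26.26

By backward induction:
Round 6 (the publisher proposes): rejection yields 0 for the author; the publisher offers 0 and keeps 80.
Round 5 (the author proposes): the publisher can get 80 next round, worth 0.59 × 80 = 47.2 now. The author offers 47.2 and keeps 80 − 47.2 = 32.8.
Round 4 (the publisher proposes): the author can get 32.8 next round, worth 0.75 × 32.8 = 24.6 now, so the publisher offers 24.6, keeping 55.4.
Round 3 (the author proposes): the publisher can get 55.4 next round, worth 0.59 × 55.4 = 32.686 now. The author offers 32.686 and keeps 80 − 32.686 = 47.314.
Round 2 (the publisher proposes): the author can get 47.314 next round, worth 0.75 × 47.314 = 35.4855 now, so the publisher offers 35.4855, keeping 44.5145.
Round 1 (the author proposes): the publisher can get 44.5145 next round, worth 0.59 × 44.5145 = 26.263555 now, so the author offers 26.263555, keeping 53.736445.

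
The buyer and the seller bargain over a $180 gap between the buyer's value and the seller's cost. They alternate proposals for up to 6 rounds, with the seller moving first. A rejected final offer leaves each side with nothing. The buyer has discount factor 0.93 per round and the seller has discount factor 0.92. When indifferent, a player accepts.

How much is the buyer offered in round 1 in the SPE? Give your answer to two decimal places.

147.40

Round 6 (the buyer proposes): rejection yields 0 for the seller; the buyer offers 0 and keeps 180.
Round 5 (the seller proposes): the buyer can get 180 next round, worth 0.93 × 180 = 167.4 now, so the seller offers 167.4, keeping 12.6.
Round 4 (the buyer proposes): the seller can get 12.6 next round, worth 0.92 × 12.6 = 11.592 now, so the buyer offers 11.592, keeping 168.408.
Round 3 (the seller proposes): the buyer can get 168.408 next round, worth 0.93 × 168.408 = 156.61944 now, so the seller offers 156.61944, keeping 23.38056.
Round 2 (the buyer proposes): the seller can get 23.38056 next round, worth 0.92 × 23.38056 = 21.5101152 now, so the buyer offers 21.5101152, keeping 158.4898848.
Round 1 (the seller proposes): the buyer can get 158.4898848 next round, worth 0.93 × 158.4898848 = 147.395592864 now. The seller offers 147.395592864 and keeps 180 − 147.395592864 = 32.604407136.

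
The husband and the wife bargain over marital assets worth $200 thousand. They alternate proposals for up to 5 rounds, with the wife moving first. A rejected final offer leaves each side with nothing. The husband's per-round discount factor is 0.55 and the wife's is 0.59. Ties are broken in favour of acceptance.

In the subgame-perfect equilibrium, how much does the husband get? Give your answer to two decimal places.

Solve by backward induction from round 5.
Round 5 (the wife proposes): rejection yields 0 for the husband; the wife offers 0 and keeps 200.
Round 4 (the husband proposes): the wife can get 200 next round, worth 0.59 × 200 = 118 now. The husband offers 118 and keeps 200 − 118 = 82.
Round 3 (the wife proposes): the husband can get 82 next round, worth 0.55 × 82 = 45.1 now. The wife offers 45.1 and keeps 200 − 45.1 = 154.9.
Round 2 (the husband proposes): the wife can get 154.9 next round, worth 0.59 × 154.9 = 91.391 now, so the husband offers 91.391, keeping 108.609.
Round 1 (the wife proposes): the husband can get 108.609 next round, worth 0.55 × 108.609 = 59.73495 now, so the wife offers 59.73495, keeping 140.26505.

59.73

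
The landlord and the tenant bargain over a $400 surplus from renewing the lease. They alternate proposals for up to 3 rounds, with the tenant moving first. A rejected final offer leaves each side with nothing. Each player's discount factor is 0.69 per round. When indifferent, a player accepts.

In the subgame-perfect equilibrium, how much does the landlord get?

Work backward from the last round.
Round 3 (the tenant proposes): rejection yields 0 for the landlord; the tenant offers 0 and keeps 400.
Round 2 (the landlord proposes): the tenant can get 400 next round, worth 0.69 × 400 = 276 now; the landlord offers that and keeps 124.
Round 1 (the tenant proposes): the landlord can get 124 next round, worth 0.69 × 124 = 85.56 now. The tenant offers 85.56 and keeps 400 − 85.56 = 314.44.

85.56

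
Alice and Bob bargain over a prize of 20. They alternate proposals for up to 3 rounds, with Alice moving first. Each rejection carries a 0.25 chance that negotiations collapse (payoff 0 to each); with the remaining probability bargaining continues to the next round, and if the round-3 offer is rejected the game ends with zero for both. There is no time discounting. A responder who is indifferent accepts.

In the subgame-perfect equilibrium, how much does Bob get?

3.75

By backward induction:
Round 3 (Alice proposes): Bob will accept anything ≥ 0, so Alice offers 0 and keeps 20.
Round 2 (Bob proposes): rejecting gives Alice an expected 0.75 × 20 = 15; Bob offers that and keeps 5.
Round 1 (Alice proposes): rejecting gives Bob an expected 0.75 × 5 = 3.75, so Alice offers 3.75, keeping 16.25.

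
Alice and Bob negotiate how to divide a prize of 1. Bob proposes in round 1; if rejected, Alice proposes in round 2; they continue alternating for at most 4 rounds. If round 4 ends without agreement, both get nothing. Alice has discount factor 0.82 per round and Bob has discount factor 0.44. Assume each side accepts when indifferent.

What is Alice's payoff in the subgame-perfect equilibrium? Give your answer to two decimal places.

0.76

Round 4 (Alice proposes): Bob will accept anything ≥ 0, so Alice offers 0 and keeps 1.
Round 3 (Bob proposes): Alice can get 1 next round, worth 0.82 × 1 = 0.82 now; Bob offers that and keeps 0.18.
Round 2 (Alice proposes): Bob can get 0.18 next round, worth 0.44 × 0.18 = 0.0792 now; Alice offers that and keeps 0.9208.
Round 1 (Bob proposes): Alice can get 0.9208 next round, worth 0.82 × 0.9208 = 0.755056 now, so Bob offers 0.755056, keeping 0.244944.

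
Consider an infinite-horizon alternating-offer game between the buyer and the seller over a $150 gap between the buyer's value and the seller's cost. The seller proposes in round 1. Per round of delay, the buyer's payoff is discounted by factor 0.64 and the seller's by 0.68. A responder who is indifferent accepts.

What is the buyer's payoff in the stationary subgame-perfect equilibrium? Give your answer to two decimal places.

When the seller proposes, the buyer accepts any offer worth at least 0.64 times what the buyer would get by proposing next round; and vice versa.
This gives x = 150 − 0.64y and y = 150 − 0.68x, where x and y are each side's share when it proposes.
Hence (1 − 0.64·0.68)x = 150(1 − 0.64), i.e. 0.5648·x = 54.
x ≈ 95.6091; the buyer's share is 150 − x ≈ 54.3909.

54.39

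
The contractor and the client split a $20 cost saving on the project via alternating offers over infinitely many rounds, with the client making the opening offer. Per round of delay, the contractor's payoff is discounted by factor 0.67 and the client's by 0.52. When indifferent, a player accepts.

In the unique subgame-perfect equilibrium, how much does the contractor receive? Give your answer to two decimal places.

When the client proposes, the contractor accepts any offer worth at least 0.67 times what the contractor would get by proposing next round; and vice versa.
This gives x = 20 − 0.67y and y = 20 − 0.52x, where x and y are each side's share when it proposes.
Hence (1 − 0.67·0.52)x = 20(1 − 0.67), i.e. 0.6516·x = 6.6.
x ≈ 10.1289; the contractor's share is 20 − x ≈ 9.8711.

9.87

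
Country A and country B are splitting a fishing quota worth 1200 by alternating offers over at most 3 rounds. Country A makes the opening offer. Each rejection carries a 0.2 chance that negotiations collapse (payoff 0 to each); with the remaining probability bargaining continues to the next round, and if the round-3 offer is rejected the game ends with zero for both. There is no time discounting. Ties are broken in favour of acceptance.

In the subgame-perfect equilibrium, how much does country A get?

1008

Round 3 (country A proposes): country B will accept anything ≥ 0, so country A offers 0 and keeps 1200.
Round 2 (country B proposes): rejecting gives country A an expected 0.8 × 1200 = 960; country B offers that and keeps 240.
Round 1 (country A proposes): rejecting gives country B an expected 0.8 × 240 = 192. Country A offers 192 and keeps 1200 − 192 = 1008.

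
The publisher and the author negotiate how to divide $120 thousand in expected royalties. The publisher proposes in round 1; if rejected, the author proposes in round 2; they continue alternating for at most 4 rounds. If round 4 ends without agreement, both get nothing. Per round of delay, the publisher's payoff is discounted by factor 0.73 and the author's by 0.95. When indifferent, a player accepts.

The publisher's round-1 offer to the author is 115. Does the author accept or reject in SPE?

Work out the author's continuation value if the offer is rejected.
Round 4 (the author proposes): the publisher will accept anything ≥ 0, so the author offers 0 and keeps 120.
Round 3 (the publisher proposes): the author can get 120 next round, worth 0.95 × 120 = 114 now, so the publisher offers 114, keeping 6.
Round 2 (the author proposes): the publisher can get 6 next round, worth 0.73 × 6 = 4.38 now, so the author offers 4.38, keeping 115.62.
So by rejecting in round 1, the author gets 115.62 next round, worth 0.95 × 115.62 = 109.839 now.
Offer 115 ≥ 109.839, so the author accepts.

Accept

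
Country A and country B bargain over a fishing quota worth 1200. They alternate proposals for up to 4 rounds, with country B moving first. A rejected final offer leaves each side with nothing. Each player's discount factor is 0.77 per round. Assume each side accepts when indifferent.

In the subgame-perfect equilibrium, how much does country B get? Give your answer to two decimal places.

Round 4 (country A proposes): rejection yields 0 for country B; country A offers 0 and keeps 1200.
Round 3 (country B proposes): country A can get 1200 next round, worth 0.77 × 1200 = 924 now; country B offers that and keeps 276.
Round 2 (country A proposes): country B can get 276 next round, worth 0.77 × 276 = 212.52 now, so country A offers 212.52, keeping 987.48.
Round 1 (country B proposes): country A can get 987.48 next round, worth 0.77 × 987.48 = 760.3596 now. Country B offers 760.3596 and keeps 1200 − 760.3596 = 439.6404.

439.64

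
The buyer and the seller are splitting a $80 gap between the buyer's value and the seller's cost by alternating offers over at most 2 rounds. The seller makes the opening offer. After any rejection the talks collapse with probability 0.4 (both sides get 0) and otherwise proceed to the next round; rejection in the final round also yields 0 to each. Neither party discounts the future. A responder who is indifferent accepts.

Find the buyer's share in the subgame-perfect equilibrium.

Round 2 (the buyer proposes): rejection yields 0 for the seller; the buyer offers 0 and keeps 80.
Round 1 (the seller proposes): rejecting gives the buyer an expected 0.6 × 80 = 48; the seller offers that and keeps 32.

48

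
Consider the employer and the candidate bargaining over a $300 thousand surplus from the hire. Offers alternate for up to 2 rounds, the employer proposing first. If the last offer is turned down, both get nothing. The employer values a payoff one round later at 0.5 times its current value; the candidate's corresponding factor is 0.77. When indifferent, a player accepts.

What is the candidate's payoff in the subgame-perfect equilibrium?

By backward induction:
Round 2 (the candidate proposes): rejection yields 0 for the employer; the candidate offers 0 and keeps 300.
Round 1 (the employer proposes): the candidate can get 300 next round, worth 0.77 × 300 = 231 now, so the employer offers 231, keeping 69.

231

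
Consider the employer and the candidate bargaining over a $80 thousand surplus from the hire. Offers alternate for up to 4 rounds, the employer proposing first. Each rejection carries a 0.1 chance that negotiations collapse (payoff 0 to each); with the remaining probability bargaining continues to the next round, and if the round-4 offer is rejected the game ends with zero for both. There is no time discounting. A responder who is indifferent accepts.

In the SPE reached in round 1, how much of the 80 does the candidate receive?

65.52

By backward induction:
Round 4 (the candidate proposes): the employer will accept anything ≥ 0, so the candidate offers 0 and keeps 80.
Round 3 (the employer proposes): rejecting gives the candidate an expected 0.9 × 80 = 72, so the employer offers 72, keeping 8.
Round 2 (the candidate proposes): rejecting gives the employer an expected 0.9 × 8 = 7.2; the candidate offers that and keeps 72.8.
Round 1 (the employer proposes): rejecting gives the candidate an expected 0.9 × 72.8 = 65.52, so the employer offers 65.52, keeping 14.48.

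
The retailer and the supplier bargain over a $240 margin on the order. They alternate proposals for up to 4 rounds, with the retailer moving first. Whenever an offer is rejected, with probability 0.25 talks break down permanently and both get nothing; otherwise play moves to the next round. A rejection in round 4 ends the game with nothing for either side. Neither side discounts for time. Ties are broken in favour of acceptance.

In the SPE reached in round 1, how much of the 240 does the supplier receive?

Round 4 (the supplier proposes): the retailer will accept anything ≥ 0, so the supplier offers 0 and keeps 240.
Round 3 (the retailer proposes): rejecting gives the supplier an expected 0.75 × 240 = 180, so the retailer offers 180, keeping 60.
Round 2 (the supplier proposes): rejecting gives the retailer an expected 0.75 × 60 = 45, so the supplier offers 45, keeping 195.
Round 1 (the retailer proposes): rejecting gives the supplier an expected 0.75 × 195 = 146.25, so the retailer offers 146.25, keeping 93.75.

146.25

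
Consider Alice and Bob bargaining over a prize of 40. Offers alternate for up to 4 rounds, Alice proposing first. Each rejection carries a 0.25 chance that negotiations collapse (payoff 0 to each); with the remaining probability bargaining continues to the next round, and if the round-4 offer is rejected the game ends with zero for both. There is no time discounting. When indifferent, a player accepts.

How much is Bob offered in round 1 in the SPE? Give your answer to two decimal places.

By backward induction:
Round 4 (Bob proposes): rejection yields 0 for Alice; Bob offers 0 and keeps 40.
Round 3 (Alice proposes): rejecting gives Bob an expected 0.75 × 40 = 30, so Alice offers 30, keeping 10.
Round 2 (Bob proposes): rejecting gives Alice an expected 0.75 × 10 = 7.5, so Bob offers 7.5, keeping 32.5.
Round 1 (Alice proposes): rejecting gives Bob an expected 0.75 × 32.5 = 24.375, so Alice offers 24.375, keeping 15.625.

24.38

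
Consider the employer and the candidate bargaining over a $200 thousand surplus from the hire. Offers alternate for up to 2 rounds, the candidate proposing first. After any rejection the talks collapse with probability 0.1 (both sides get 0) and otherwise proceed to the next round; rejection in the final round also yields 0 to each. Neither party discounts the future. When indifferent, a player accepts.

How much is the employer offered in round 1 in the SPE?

By backward induction:
Round 2 (the employer proposes): the candidate will accept anything ≥ 0, so the employer offers 0 and keeps 200.
Round 1 (the candidate proposes): rejecting gives the employer an expected 0.9 × 200 = 180. The candidate offers 180 and keeps 200 − 180 = 20.

180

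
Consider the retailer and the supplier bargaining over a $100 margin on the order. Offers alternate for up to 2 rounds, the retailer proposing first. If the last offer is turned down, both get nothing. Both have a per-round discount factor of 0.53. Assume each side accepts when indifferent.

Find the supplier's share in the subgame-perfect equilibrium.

53

Round 2 (the supplier proposes): rejection yields 0 for the retailer; the supplier offers 0 and keeps 100.
Round 1 (the retailer proposes): the supplier can get 100 next round, worth 0.53 × 100 = 53 now; the retailer offers that and keeps 47.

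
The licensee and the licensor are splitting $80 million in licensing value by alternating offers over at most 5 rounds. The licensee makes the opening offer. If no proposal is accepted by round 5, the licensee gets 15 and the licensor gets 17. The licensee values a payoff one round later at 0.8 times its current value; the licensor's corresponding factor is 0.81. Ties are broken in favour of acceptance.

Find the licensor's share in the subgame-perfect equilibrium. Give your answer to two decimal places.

Round 5 (the licensee proposes): the licensor gets 17 if talks fail, so the licensee offers 17 and keeps 63.
Round 4 (the licensor proposes): the licensee can get 63 next round, worth 0.8 × 63 = 50.4 now; the licensor offers that and keeps 29.6.
Round 3 (the licensee proposes): the licensor can get 29.6 next round, worth 0.81 × 29.6 = 23.976 now, so the licensee offers 23.976, keeping 56.024.
Round 2 (the licensor proposes): the licensee can get 56.024 next round, worth 0.8 × 56.024 = 44.8192 now, so the licensor offers 44.8192, keeping 35.1808.
Round 1 (the licensee proposes): the licensor can get 35.1808 next round, worth 0.81 × 35.1808 = 28.496448 now. The licensee offers 28.496448 and keeps 80 − 28.496448 = 51.503552.

28.50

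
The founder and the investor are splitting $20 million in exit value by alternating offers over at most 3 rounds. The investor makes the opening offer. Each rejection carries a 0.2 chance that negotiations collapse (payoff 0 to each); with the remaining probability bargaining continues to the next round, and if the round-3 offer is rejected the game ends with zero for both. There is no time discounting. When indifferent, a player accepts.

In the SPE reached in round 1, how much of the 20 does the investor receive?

16.8

Round 3 (the investor proposes): rejection yields 0 for the founder; the investor offers 0 and keeps 20.
Round 2 (the founder proposes): rejecting gives the investor an expected 0.8 × 20 = 16; the founder offers that and keeps 4.
Round 1 (the investor proposes): rejecting gives the founder an expected 0.8 × 4 = 3.2; the investor offers that and keeps 16.8.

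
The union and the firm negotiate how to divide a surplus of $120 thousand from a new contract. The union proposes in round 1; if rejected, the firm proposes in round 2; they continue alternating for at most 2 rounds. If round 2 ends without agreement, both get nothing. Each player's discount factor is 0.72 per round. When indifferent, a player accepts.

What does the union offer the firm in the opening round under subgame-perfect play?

86.4

Round 2 (the firm proposes): the union will accept anything ≥ 0, so the firm offers 0 and keeps 120.
Round 1 (the union proposes): the firm can get 120 next round, worth 0.72 × 120 = 86.4 now; the union offers that and keeps 33.6.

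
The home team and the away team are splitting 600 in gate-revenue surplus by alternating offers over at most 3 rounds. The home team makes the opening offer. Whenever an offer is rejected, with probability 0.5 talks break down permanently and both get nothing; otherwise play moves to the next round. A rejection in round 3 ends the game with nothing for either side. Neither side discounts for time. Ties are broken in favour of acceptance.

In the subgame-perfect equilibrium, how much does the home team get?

450

Round 3 (the home team proposes): rejection yields 0 for the away team; the home team offers 0 and keeps 600.
Round 2 (the away team proposes): rejecting gives the home team an expected 0.5 × 600 = 300, so the away team offers 300, keeping 300.
Round 1 (the home team proposes): rejecting gives the away team an expected 0.5 × 300 = 150, so the home team offers 150, keeping 450.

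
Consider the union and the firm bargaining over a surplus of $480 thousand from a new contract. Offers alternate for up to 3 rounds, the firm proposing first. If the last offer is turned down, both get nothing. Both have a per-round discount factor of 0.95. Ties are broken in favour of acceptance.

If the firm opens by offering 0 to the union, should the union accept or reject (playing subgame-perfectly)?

Round 3 (the firm proposes): the union will accept anything ≥ 0, so the firm offers 0 and keeps 480.
Round 2 (the union proposes): the firm can get 480 next round, worth 0.95 × 480 = 456 now, so the union offers 456, keeping 24.
So by rejecting in round 1, the union gets 24 next round, worth 0.95 × 24 = 22.8 now.
Offer 0 < 22.8, so the union rejects.

Reject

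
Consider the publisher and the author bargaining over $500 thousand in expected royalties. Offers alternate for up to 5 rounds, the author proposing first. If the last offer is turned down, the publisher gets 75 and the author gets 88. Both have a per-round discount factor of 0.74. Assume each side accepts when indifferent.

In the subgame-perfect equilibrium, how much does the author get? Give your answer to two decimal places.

328.63

Round 5 (the author proposes): the publisher gets 75 if talks fail, so the author offers 75 and keeps 425.
Round 4 (the publisher proposes): the author can get 425 next round, worth 0.74 × 425 = 314.5 now; the publisher offers that and keeps 185.5.
Round 3 (the author proposes): the publisher can get 185.5 next round, worth 0.74 × 185.5 = 137.27 now, so the author offers 137.27, keeping 362.73.
Round 2 (the publisher proposes): the author can get 362.73 next round, worth 0.74 × 362.73 = 268.4202 now. The publisher offers 268.4202 and keeps 500 − 268.4202 = 231.5798.
Round 1 (the author proposes): the publisher can get 231.5798 next round, worth 0.74 × 231.5798 = 171.369052 now. The author offers 171.369052 and keeps 500 − 171.369052 = 328.630948.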